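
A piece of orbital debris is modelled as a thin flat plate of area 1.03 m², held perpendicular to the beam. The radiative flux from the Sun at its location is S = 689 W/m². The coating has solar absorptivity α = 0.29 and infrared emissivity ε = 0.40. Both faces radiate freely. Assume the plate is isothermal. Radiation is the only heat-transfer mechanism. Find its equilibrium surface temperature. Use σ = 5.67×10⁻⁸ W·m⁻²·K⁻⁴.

T ≈ 258 K

At equilibrium, absorbed power = emitted power.
Absorbing cross-section = A = 1.030 m²; emitting surface = 2A = 2.060 m² (ratio 2).
αS·A_cross = εσ·A_surf·T⁴  ⇒  T⁴ = αS/(ε·2σ).
T⁴ = 0.290·689/(0.40·2·5.67×10⁻⁸) = 4.405×10⁹ K⁴.
T = (4.405×10⁹)^(1/4).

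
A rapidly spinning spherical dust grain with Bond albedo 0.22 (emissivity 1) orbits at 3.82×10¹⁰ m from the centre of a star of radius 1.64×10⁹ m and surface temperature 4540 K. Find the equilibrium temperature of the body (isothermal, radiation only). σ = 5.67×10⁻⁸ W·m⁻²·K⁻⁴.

T ≈ 625 K

The star's surface emits σT_*⁴; at distance d the flux is S = σT_*⁴(R_*/d)².
S = 5.67×10⁻⁸·(4540)⁴·(1.64×10⁹/3.82×10¹⁰)² = 44400 W/m².
For an isothermal sphere T⁴ = (1−a)S/(4σ) = 1.527×10¹¹ K⁴.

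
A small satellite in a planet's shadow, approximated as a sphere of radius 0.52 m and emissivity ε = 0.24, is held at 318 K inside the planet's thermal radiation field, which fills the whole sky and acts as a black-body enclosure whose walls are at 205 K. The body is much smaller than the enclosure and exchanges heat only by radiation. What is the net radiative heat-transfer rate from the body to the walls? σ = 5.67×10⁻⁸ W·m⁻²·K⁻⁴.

For a small grey body in a large enclosure: P_net = εσA(T_body⁴ − T_wall⁴).
A = 4πr² = 3.398 m²; T_body⁴ − T_wall⁴ = 1.023×10¹⁰ − 1.766×10⁹ = 8.460×10⁹ K⁴.
|P_net| = 0.24·5.67×10⁻⁸·3.398·8.460×10⁹.

P_net ≈ 391 W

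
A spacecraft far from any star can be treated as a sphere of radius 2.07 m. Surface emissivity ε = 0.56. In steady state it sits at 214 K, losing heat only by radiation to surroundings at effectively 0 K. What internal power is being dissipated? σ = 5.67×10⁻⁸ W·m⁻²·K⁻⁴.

P ≈ 3590 W

Steady state: P = εσA T⁴.
A = 4πr² = 53.85 m²; T⁴ = (214)⁴ = 2.097×10⁹ K⁴.
P = 0.56 × 5.67×10⁻⁸ × 53.85 × 2.097×10⁹.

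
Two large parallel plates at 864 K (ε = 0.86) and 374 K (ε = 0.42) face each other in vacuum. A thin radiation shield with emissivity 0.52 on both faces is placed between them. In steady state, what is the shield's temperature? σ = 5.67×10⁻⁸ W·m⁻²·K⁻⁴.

In steady state the net flux on the hot side equals that on the cold side.
σ(T₁⁴−T_s⁴)/D₁ = σ(T_s⁴−T₂⁴)/D₂, with D₁ = 1/ε₁+1/ε_s−1 = 2.086, D₂ = 1/ε_s+1/ε₂−1 = 3.304.
Solve for T_s⁴: T_s⁴ = (D₂·T₁⁴ + D₁·T₂⁴)/(D₁+D₂) = 3.492×10¹¹ K⁴.

T_s ≈ 769 K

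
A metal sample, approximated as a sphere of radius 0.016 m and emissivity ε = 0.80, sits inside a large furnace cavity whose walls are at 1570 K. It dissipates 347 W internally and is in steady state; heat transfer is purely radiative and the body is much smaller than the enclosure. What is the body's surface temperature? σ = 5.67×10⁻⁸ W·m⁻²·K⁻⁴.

T ≈ 1710 K

For a small grey body in a large enclosure, net radiated power = εσA(T⁴ − T_w⁴).
Steady state: P = εσA(T⁴ − T_w⁴) with A = 4πr² = 0.003217 m².
T⁴ = P/(εσA) + T_w⁴ = 347/(0.80·5.67×10⁻⁸·0.003217) + (1570)⁴
    = 2.378×10¹² + 6.076×10¹² = 8.454×10¹² K⁴.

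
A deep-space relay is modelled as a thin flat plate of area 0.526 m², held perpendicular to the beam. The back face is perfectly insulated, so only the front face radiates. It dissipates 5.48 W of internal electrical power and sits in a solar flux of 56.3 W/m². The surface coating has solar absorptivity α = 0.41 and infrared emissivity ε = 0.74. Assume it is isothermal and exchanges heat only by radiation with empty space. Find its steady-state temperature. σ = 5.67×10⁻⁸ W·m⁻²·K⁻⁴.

T ≈ 168 K

At steady state, absorbed solar power + internal power = radiated power.
Absorbed: α·S·A_cross = 0.41·56.3·0.5260 = 12.14 W (cross-section A).
Total input = 12.14 + 5.48 = 17.62 W.
Radiated: εσ·A_surf·T⁴ with A_surf = A = 0.5260 m².
T⁴ = 17.62/(0.74·5.67×10⁻⁸·0.5260) = 7.984×10⁸ K⁴.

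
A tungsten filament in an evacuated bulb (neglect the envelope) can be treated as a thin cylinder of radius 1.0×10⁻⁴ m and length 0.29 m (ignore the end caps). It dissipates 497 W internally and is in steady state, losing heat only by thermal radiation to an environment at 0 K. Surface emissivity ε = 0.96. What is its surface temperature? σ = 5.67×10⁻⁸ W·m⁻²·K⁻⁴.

T ≈ 2660 K

Steady state: internal power = radiated power, P = εσA T⁴.
Radiating area A = 2πrL = 1.822×10⁻⁴ m².
T⁴ = P/(εσA) = 497/(0.96·5.67×10⁻⁸·1.822×10⁻⁴) = 5.011×10¹³ K⁴.
T = (5.011×10¹³)^(1/4).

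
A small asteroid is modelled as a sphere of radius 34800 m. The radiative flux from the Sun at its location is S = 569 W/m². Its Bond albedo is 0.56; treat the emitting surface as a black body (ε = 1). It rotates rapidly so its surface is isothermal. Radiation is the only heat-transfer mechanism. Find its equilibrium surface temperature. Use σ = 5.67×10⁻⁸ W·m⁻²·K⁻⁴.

At equilibrium, absorbed power = emitted power.
Absorbing cross-section = πr² = 3.805×10⁹ m²; emitting surface = 4πr² = 1.522×10¹⁰ m² (ratio 4).
(1−a)S·A_cross = εσ·A_surf·T⁴  ⇒  T⁴ = (1−a)S/(4σ).
T⁴ = 0.440·569/(4·5.67×10⁻⁸) = 1.104×10⁹ K⁴.
T = (1.104×10⁹)^(1/4).

T ≈ 182 K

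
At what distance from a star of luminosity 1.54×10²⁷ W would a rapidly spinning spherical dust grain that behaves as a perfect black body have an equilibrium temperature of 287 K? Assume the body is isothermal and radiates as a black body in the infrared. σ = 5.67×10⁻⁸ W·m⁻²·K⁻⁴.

For an isothermal black-emitting sphere, (1−a)S·πr² = σ·4πr²·T⁴ ⇒ S = 4σT⁴/(1−a).
S = 4·5.67×10⁻⁸·(287)⁴/1.00 = 1539 W/m².
Flux falls as S = L/(4πd²), so d = √(L/(4πS)) = √(1.54×10²⁷/(4π·1539)).

d ≈ 2.82×10¹¹ m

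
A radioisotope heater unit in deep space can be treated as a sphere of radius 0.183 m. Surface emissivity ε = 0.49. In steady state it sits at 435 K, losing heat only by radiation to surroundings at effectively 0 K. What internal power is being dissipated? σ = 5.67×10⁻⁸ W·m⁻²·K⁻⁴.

Steady state: P = εσA T⁴.
A = 4πr² = 0.4208 m²; T⁴ = (435)⁴ = 3.581×10¹⁰ K⁴.
P = 0.49 × 5.67×10⁻⁸ × 0.4208 × 3.581×10¹⁰.

P ≈ 419 W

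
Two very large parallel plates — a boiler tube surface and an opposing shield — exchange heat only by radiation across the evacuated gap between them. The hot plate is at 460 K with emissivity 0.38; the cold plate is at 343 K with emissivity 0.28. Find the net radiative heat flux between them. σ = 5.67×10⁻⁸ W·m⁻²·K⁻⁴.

q ≈ 337 W/m²

For two infinite grey parallel plates, q = σ(T₁⁴ − T₂⁴)/(1/ε₁ + 1/ε₂ − 1).
T₁⁴ − T₂⁴ = 4.477×10¹⁰ − 1.384×10¹⁰ = 3.093×10¹⁰ K⁴.
1/ε₁ + 1/ε₂ − 1 = 2.632 + 3.571 − 1 = 5.203.
q = 5.67×10⁻⁸ × 3.093×10¹⁰ / 5.203.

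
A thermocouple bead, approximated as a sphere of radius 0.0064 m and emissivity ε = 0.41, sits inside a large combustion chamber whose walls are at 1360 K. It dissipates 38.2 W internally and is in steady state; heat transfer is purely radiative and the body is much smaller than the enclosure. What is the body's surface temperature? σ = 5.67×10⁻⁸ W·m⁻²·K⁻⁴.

For a small grey body in a large enclosure, net radiated power = εσA(T⁴ − T_w⁴).
Steady state: P = εσA(T⁴ − T_w⁴) with A = 4πr² = 5.147×10⁻⁴ m².
T⁴ = P/(εσA) + T_w⁴ = 38.2/(0.41·5.67×10⁻⁸·5.147×10⁻⁴) + (1360)⁴
    = 3.192×10¹² + 3.421×10¹² = 6.613×10¹² K⁴.

T ≈ 1600 K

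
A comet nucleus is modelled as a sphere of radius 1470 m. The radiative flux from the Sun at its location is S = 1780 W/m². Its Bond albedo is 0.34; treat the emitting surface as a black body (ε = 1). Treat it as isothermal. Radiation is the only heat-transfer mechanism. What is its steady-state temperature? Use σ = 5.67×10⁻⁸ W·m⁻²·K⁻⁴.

At equilibrium, absorbed power = emitted power.
Absorbing cross-section = πr² = 6.789×10⁶ m²; emitting surface = 4πr² = 2.715×10⁷ m² (ratio 4).
(1−a)S·A_cross = εσ·A_surf·T⁴  ⇒  T⁴ = (1−a)S/(4σ).
T⁴ = 0.660·1780/(4·5.67×10⁻⁸) = 5.180×10⁹ K⁴.
T = (5.180×10⁹)^(1/4).

T ≈ 268 K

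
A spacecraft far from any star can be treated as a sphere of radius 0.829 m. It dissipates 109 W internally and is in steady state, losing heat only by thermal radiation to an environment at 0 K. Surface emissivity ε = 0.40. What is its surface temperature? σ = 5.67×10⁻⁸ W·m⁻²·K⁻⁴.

Steady state: internal power = radiated power, P = εσA T⁴.
Radiating area A = 4πr² = 8.636 m².
T⁴ = P/(εσA) = 109/(0.40·5.67×10⁻⁸·8.636) = 5.565×10⁸ K⁴.
T = (5.565×10⁸)^(1/4).

T ≈ 154 K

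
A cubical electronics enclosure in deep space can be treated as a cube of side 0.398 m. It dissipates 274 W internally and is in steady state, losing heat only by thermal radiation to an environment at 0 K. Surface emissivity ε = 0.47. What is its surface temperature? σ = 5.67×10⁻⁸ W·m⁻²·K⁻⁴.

T ≈ 323 K

Steady state: internal power = radiated power, P = εσA T⁴.
Radiating area A = 6L² = 0.9504 m².
T⁴ = P/(εσA) = 274/(0.47·5.67×10⁻⁸·0.9504) = 1.082×10¹⁰ K⁴.
T = (1.082×10¹⁰)^(1/4).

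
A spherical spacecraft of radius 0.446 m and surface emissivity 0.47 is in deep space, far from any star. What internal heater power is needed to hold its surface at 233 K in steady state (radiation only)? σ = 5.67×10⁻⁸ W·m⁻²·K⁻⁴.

P ≈ 196 W

P = εσ·4πr²·T⁴.
4πr² = 2.500 m²; T⁴ = 2.947×10⁹ K⁴.
P = 0.47·5.67×10⁻⁸·2.500·2.947×10⁹.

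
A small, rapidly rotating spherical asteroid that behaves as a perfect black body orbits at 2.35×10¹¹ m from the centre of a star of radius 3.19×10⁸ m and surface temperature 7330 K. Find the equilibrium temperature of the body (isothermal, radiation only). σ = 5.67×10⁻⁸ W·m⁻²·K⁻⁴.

The star's surface emits σT_*⁴; at distance d the flux is S = σT_*⁴(R_*/d)².
S = 5.67×10⁻⁸·(7330)⁴·(3.19×10⁸/2.35×10¹¹)² = 301.6 W/m².
For an isothermal sphere T⁴ = (1−a)S/(4σ) = 1.330×10⁹ K⁴.

T ≈ 191 K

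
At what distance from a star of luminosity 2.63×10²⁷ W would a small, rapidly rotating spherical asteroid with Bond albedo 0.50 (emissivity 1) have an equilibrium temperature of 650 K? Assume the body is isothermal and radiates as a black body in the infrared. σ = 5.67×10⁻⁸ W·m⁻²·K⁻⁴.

d ≈ 5.08×10¹⁰ m

For an isothermal black-emitting sphere, (1−a)S·πr² = σ·4πr²·T⁴ ⇒ S = 4σT⁴/(1−a).
S = 4·5.67×10⁻⁸·(650)⁴/0.500 = 80970 W/m².
Flux falls as S = L/(4πd²), so d = √(L/(4πS)) = √(2.63×10²⁷/(4π·80970)).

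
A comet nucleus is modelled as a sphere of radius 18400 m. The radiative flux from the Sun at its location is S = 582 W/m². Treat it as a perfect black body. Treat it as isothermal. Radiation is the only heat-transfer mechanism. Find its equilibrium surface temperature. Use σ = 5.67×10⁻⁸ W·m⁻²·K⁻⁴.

T ≈ 225 K

At equilibrium, absorbed power = emitted power.
Absorbing cross-section = πr² = 1.064×10⁹ m²; emitting surface = 4πr² = 4.254×10⁹ m² (ratio 4).
S·A_cross = εσ·A_surf·T⁴  ⇒  T⁴ = S/(4σ).
T⁴ = 1.00·582/(4·5.67×10⁻⁸) = 2.566×10⁹ K⁴.
T = (2.566×10⁹)^(1/4).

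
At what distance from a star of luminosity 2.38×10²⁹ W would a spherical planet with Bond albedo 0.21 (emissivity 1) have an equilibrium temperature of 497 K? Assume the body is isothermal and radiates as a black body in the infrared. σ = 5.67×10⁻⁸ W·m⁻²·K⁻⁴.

For an isothermal black-emitting sphere, (1−a)S·πr² = σ·4πr²·T⁴ ⇒ S = 4σT⁴/(1−a).
S = 4·5.67×10⁻⁸·(497)⁴/0.790 = 17520 W/m².
Flux falls as S = L/(4πd²), so d = √(L/(4πS)) = √(2.38×10²⁹/(4π·17520)).

d ≈ 1.04×10¹² m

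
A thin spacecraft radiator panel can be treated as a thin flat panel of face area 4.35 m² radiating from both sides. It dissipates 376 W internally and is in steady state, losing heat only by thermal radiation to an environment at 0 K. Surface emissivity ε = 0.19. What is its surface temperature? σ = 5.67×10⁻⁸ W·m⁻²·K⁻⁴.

T ≈ 252 K

Steady state: internal power = radiated power, P = εσA T⁴.
Radiating area A = 2·4.35 = 8.700 m².
T⁴ = P/(εσA) = 376/(0.19·5.67×10⁻⁸·8.700) = 4.012×10⁹ K⁴.
T = (4.012×10⁹)^(1/4).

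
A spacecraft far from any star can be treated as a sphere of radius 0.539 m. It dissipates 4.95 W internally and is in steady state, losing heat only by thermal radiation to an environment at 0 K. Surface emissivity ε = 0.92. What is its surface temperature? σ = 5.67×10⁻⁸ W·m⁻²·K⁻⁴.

T ≈ 71.4 K

Steady state: internal power = radiated power, P = εσA T⁴.
Radiating area A = 4πr² = 3.651 m².
T⁴ = P/(εσA) = 4.95/(0.92·5.67×10⁻⁸·3.651) = 2.599×10⁷ K⁴.
T = (2.599×10⁷)^(1/4).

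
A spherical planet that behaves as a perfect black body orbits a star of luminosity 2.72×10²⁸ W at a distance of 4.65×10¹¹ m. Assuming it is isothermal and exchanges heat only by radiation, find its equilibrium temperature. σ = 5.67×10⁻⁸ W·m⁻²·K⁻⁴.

First find the stellar flux at distance d: S = L/(4πd²) = 2.72×10²⁸/(4π·(4.65×10¹¹)²) = 10010 W/m².
For an isothermal sphere, absorbed (1−a)S·πr² = emitted σ·4πr²·T⁴, so T⁴ = (1−a)S/(4σ).
T⁴ = 1.00·10010/(4·5.67×10⁻⁸) = 4.414×10¹⁰ K⁴.

T ≈ 458 K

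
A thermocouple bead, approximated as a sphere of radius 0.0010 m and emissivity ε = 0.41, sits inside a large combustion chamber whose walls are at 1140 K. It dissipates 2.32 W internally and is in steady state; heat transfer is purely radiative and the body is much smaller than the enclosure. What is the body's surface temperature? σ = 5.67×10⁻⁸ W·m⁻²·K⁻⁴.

For a small grey body in a large enclosure, net radiated power = εσA(T⁴ − T_w⁴).
Steady state: P = εσA(T⁴ − T_w⁴) with A = 4πr² = 1.257×10⁻⁵ m².
T⁴ = P/(εσA) + T_w⁴ = 2.32/(0.41·5.67×10⁻⁸·1.257×10⁻⁵) + (1140)⁴
    = 7.942×10¹² + 1.689×10¹² = 9.631×10¹² K⁴.

T ≈ 1760 K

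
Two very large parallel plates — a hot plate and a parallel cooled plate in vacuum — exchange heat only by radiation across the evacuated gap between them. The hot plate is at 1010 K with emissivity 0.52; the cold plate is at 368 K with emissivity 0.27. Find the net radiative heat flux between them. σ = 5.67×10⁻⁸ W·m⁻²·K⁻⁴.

q ≈ 12500 W/m²

For two infinite grey parallel plates, q = σ(T₁⁴ − T₂⁴)/(1/ε₁ + 1/ε₂ − 1).
T₁⁴ − T₂⁴ = 1.041×10¹² − 1.834×10¹⁰ = 1.022×10¹² K⁴.
1/ε₁ + 1/ε₂ − 1 = 1.923 + 3.704 − 1 = 4.627.
q = 5.67×10⁻⁸ × 1.022×10¹² / 4.627.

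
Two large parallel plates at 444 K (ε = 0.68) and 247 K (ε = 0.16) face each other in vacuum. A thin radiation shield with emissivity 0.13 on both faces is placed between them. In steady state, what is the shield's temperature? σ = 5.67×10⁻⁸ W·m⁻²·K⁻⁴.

T_s ≈ 399 K

In steady state the net flux on the hot side equals that on the cold side.
σ(T₁⁴−T_s⁴)/D₁ = σ(T_s⁴−T₂⁴)/D₂, with D₁ = 1/ε₁+1/ε_s−1 = 8.163, D₂ = 1/ε_s+1/ε₂−1 = 12.94.
Solve for T_s⁴: T_s⁴ = (D₂·T₁⁴ + D₁·T₂⁴)/(D₁+D₂) = 2.527×10¹⁰ K⁴.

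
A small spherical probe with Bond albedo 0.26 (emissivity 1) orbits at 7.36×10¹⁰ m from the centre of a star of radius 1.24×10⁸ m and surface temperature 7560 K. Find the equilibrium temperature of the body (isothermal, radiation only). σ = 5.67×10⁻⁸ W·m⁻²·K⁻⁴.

T ≈ 204 K

The star's surface emits σT_*⁴; at distance d the flux is S = σT_*⁴(R_*/d)².
S = 5.67×10⁻⁸·(7560)⁴·(1.24×10⁸/7.36×10¹⁰)² = 525.7 W/m².
For an isothermal sphere T⁴ = (1−a)S/(4σ) = 1.715×10⁹ K⁴.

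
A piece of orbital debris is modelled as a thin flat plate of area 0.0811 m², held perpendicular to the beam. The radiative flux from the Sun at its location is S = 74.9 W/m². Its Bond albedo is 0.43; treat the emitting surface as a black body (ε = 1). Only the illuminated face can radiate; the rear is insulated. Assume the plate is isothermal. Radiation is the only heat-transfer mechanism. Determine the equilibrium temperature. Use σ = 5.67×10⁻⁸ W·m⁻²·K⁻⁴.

T ≈ 166 K

At equilibrium, absorbed power = emitted power.
Absorbing cross-section = A = 0.08110 m²; emitting surface = A = 0.08110 m² (ratio 1).
(1−a)S·A_cross = εσ·A_surf·T⁴  ⇒  T⁴ = (1−a)S/(1σ).
T⁴ = 0.570·74.9/(1·5.67×10⁻⁸) = 7.530×10⁸ K⁴.
T = (7.530×10⁸)^(1/4).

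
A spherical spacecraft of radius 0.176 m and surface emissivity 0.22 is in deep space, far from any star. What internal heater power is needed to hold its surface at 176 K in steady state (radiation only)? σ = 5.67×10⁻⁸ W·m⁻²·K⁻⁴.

P = εσ·4πr²·T⁴.
4πr² = 0.3893 m²; T⁴ = 9.595×10⁸ K⁴.
P = 0.22·5.67×10⁻⁸·0.3893·9.595×10⁸.

P ≈ 4.66 W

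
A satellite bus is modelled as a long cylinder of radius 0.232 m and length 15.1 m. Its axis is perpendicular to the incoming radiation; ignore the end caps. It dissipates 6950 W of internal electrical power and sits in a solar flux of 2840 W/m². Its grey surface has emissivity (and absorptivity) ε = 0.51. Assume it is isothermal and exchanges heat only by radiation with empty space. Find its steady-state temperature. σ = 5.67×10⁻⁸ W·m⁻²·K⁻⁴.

T ≈ 405 K

At steady state, absorbed solar power + internal power = radiated power.
Absorbed: α·S·A_cross = 0.51·2840·7.006 = 10150 W (cross-section 2rL).
Total input = 10150 + 6950 = 17100 W.
Radiated: εσ·A_surf·T⁴ with A_surf = 2πrL = 22.01 m².
T⁴ = 17100/(0.51·5.67×10⁻⁸·22.01) = 2.686×10¹⁰ K⁴.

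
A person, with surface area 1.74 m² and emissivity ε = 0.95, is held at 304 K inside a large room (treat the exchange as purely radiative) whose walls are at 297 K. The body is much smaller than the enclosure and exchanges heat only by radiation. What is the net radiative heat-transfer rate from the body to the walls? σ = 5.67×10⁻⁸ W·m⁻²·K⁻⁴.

For a small grey body in a large enclosure: P_net = εσA(T_body⁴ − T_wall⁴).
A = 1.74 m²; T_body⁴ − T_wall⁴ = 8.541×10⁹ − 7.781×10⁹ = 7.599×10⁸ K⁴.
|P_net| = 0.95·5.67×10⁻⁸·1.740·7.599×10⁸.

P_net ≈ 71.2 W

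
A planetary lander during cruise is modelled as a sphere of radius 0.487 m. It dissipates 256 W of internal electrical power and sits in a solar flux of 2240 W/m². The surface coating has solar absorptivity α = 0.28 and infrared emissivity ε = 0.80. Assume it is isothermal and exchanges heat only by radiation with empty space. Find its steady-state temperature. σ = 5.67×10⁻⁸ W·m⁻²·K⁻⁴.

T ≈ 270 K

At steady state, absorbed solar power + internal power = radiated power.
Absorbed: α·S·A_cross = 0.28·2240·0.7451 = 467.3 W (cross-section πr²).
Total input = 467.3 + 256 = 723.3 W.
Radiated: εσ·A_surf·T⁴ with A_surf = 4πr² = 2.980 m².
T⁴ = 723.3/(0.80·5.67×10⁻⁸·2.980) = 5.350×10⁹ K⁴.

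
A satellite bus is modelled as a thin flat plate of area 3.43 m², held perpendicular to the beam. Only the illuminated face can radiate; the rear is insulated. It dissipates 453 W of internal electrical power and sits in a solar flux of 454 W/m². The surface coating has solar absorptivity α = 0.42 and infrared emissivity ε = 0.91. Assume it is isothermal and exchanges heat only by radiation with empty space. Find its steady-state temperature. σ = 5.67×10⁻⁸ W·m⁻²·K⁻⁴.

At steady state, absorbed solar power + internal power = radiated power.
Absorbed: α·S·A_cross = 0.42·454·3.430 = 654.0 W (cross-section A).
Total input = 654.0 + 453 = 1107 W.
Radiated: εσ·A_surf·T⁴ with A_surf = A = 3.430 m².
T⁴ = 1107/(0.91·5.67×10⁻⁸·3.430) = 6.255×10⁹ K⁴.

T ≈ 281 K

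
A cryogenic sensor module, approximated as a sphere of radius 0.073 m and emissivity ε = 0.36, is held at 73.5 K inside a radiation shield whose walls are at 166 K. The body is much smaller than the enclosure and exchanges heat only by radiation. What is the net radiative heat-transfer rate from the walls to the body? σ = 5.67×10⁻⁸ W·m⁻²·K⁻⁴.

For a small grey body in a large enclosure: P_net = εσA(T_body⁴ − T_wall⁴).
A = 4πr² = 0.06697 m²; T_body⁴ − T_wall⁴ = 2.918×10⁷ − 7.593×10⁸ = -7.301×10⁸ K⁴.
|P_net| = 0.36·5.67×10⁻⁸·0.06697·7.301×10⁸.

P_net ≈ 0.998 W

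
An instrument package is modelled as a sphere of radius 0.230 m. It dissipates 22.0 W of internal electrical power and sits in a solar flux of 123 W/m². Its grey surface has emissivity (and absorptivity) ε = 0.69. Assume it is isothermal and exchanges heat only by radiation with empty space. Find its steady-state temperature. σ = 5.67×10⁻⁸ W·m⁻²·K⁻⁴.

At steady state, absorbed solar power + internal power = radiated power.
Absorbed: α·S·A_cross = 0.69·123·0.1662 = 14.10 W (cross-section πr²).
Total input = 14.10 + 22.0 = 36.10 W.
Radiated: εσ·A_surf·T⁴ with A_surf = 4πr² = 0.6648 m².
T⁴ = 36.10/(0.69·5.67×10⁻⁸·0.6648) = 1.388×10⁹ K⁴.

T ≈ 193 K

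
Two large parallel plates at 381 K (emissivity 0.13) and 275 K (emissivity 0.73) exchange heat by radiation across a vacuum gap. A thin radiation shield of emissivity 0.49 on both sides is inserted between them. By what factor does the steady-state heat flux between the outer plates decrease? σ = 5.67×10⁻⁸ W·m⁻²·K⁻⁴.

Without shield: q₀ = σΔ(T⁴)/(1/ε₁+1/ε₂−1) with denominator 8.062.
With shield the two gaps are in series; the resistances add: (1/ε₁+1/ε_s−1)+(1/ε_s+1/ε₂−1) = 8.733+2.411 = 11.14.
Heat-flux ratio q₀/q = 11.14/8.062.

factor ≈ 1.38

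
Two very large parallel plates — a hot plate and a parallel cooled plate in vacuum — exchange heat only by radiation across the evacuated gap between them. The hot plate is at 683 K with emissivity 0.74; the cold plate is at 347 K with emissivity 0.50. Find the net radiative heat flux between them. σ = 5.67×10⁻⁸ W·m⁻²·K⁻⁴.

q ≈ 4900 W/m²

For two infinite grey parallel plates, q = σ(T₁⁴ − T₂⁴)/(1/ε₁ + 1/ε₂ − 1).
T₁⁴ − T₂⁴ = 2.176×10¹¹ − 1.450×10¹⁰ = 2.031×10¹¹ K⁴.
1/ε₁ + 1/ε₂ − 1 = 1.351 + 2.000 − 1 = 2.351.
q = 5.67×10⁻⁸ × 2.031×10¹¹ / 2.351.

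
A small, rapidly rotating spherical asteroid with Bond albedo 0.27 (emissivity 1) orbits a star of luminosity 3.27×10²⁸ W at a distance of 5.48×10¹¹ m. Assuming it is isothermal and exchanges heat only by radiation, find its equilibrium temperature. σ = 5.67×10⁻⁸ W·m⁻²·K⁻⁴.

T ≈ 409 K

First find the stellar flux at distance d: S = L/(4πd²) = 3.27×10²⁸/(4π·(5.48×10¹¹)²) = 8665 W/m².
For an isothermal sphere, absorbed (1−a)S·πr² = emitted σ·4πr²·T⁴, so T⁴ = (1−a)S/(4σ).
T⁴ = 0.730·8665/(4·5.67×10⁻⁸) = 2.789×10¹⁰ K⁴.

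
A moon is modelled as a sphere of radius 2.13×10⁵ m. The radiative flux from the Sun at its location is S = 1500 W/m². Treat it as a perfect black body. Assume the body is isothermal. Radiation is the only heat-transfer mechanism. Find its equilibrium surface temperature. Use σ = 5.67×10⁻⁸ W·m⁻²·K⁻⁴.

T ≈ 285 K

At equilibrium, absorbed power = emitted power.
Absorbing cross-section = πr² = 1.425×10¹¹ m²; emitting surface = 4πr² = 5.701×10¹¹ m² (ratio 4).
S·A_cross = εσ·A_surf·T⁴  ⇒  T⁴ = S/(4σ).
T⁴ = 1.00·1500/(4·5.67×10⁻⁸) = 6.614×10⁹ K⁴.
T = (6.614×10⁹)^(1/4).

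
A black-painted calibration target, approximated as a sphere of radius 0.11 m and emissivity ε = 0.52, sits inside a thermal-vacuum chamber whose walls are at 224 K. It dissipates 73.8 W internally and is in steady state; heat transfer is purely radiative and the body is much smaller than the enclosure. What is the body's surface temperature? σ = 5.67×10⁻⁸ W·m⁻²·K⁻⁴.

T ≈ 371 K

For a small grey body in a large enclosure, net radiated power = εσA(T⁴ − T_w⁴).
Steady state: P = εσA(T⁴ − T_w⁴) with A = 4πr² = 0.1521 m².
T⁴ = P/(εσA) + T_w⁴ = 73.8/(0.52·5.67×10⁻⁸·0.1521) + (224)⁴
    = 1.646×10¹⁰ + 2.518×10⁹ = 1.898×10¹⁰ K⁴.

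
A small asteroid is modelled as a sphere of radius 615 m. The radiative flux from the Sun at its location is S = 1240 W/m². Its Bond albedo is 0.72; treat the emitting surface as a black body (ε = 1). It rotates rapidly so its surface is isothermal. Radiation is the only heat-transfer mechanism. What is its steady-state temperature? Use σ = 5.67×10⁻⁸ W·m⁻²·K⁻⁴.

T ≈ 198 K

At equilibrium, absorbed power = emitted power.
Absorbing cross-section = πr² = 1.188×10⁶ m²; emitting surface = 4πr² = 4.753×10⁶ m² (ratio 4).
(1−a)S·A_cross = εσ·A_surf·T⁴  ⇒  T⁴ = (1−a)S/(4σ).
T⁴ = 0.280·1240/(4·5.67×10⁻⁸) = 1.531×10⁹ K⁴.
T = (1.531×10⁹)^(1/4).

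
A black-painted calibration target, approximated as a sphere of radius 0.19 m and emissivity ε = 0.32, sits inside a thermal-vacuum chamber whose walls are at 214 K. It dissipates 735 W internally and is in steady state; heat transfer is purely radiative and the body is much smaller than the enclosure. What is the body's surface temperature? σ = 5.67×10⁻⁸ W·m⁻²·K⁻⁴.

T ≈ 550 K

For a small grey body in a large enclosure, net radiated power = εσA(T⁴ − T_w⁴).
Steady state: P = εσA(T⁴ − T_w⁴) with A = 4πr² = 0.4536 m².
T⁴ = P/(εσA) + T_w⁴ = 735/(0.32·5.67×10⁻⁸·0.4536) + (214)⁴
    = 8.930×10¹⁰ + 2.097×10⁹ = 9.139×10¹⁰ K⁴.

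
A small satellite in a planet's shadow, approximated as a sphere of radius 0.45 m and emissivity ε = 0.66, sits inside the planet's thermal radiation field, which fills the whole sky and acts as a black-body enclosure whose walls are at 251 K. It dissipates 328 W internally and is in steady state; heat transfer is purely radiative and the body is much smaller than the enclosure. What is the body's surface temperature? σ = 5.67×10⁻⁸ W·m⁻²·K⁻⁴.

For a small grey body in a large enclosure, net radiated power = εσA(T⁴ − T_w⁴).
Steady state: P = εσA(T⁴ − T_w⁴) with A = 4πr² = 2.545 m².
T⁴ = P/(εσA) + T_w⁴ = 328/(0.66·5.67×10⁻⁸·2.545) + (251)⁴
    = 3.444×10⁹ + 3.969×10⁹ = 7.414×10⁹ K⁴.

T ≈ 293 K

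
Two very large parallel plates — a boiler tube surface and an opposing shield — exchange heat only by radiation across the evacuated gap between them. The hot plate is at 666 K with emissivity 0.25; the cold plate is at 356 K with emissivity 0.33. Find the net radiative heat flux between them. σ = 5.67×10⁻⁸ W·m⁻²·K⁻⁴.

q ≈ 1700 W/m²

For two infinite grey parallel plates, q = σ(T₁⁴ − T₂⁴)/(1/ε₁ + 1/ε₂ − 1).
T₁⁴ − T₂⁴ = 1.967×10¹¹ − 1.606×10¹⁰ = 1.807×10¹¹ K⁴.
1/ε₁ + 1/ε₂ − 1 = 4.000 + 3.030 − 1 = 6.030.
q = 5.67×10⁻⁸ × 1.807×10¹¹ / 6.030.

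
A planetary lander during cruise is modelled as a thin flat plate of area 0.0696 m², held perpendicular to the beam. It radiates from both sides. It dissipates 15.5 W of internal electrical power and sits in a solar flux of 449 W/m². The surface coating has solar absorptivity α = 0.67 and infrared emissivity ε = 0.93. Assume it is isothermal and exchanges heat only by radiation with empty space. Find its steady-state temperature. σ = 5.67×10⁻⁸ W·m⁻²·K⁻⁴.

T ≈ 265 K

At steady state, absorbed solar power + internal power = radiated power.
Absorbed: α·S·A_cross = 0.67·449·0.06960 = 20.94 W (cross-section A).
Total input = 20.94 + 15.5 = 36.44 W.
Radiated: εσ·A_surf·T⁴ with A_surf = 2A = 0.1392 m².
T⁴ = 36.44/(0.93·5.67×10⁻⁸·0.1392) = 4.964×10⁹ K⁴.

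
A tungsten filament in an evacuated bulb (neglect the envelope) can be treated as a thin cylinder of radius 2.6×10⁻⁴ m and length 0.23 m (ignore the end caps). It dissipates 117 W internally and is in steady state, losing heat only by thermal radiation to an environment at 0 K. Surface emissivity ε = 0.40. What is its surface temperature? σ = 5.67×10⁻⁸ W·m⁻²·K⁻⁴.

T ≈ 1920 K

Steady state: internal power = radiated power, P = εσA T⁴.
Radiating area A = 2πrL = 3.757×10⁻⁴ m².
T⁴ = P/(εσA) = 117/(0.40·5.67×10⁻⁸·3.757×10⁻⁴) = 1.373×10¹³ K⁴.
T = (1.373×10¹³)^(1/4).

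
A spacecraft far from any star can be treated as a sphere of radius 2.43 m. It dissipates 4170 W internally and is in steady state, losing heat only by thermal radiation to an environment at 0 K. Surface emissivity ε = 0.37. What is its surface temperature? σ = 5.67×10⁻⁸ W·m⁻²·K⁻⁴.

Steady state: internal power = radiated power, P = εσA T⁴.
Radiating area A = 4πr² = 74.20 m².
T⁴ = P/(εσA) = 4170/(0.37·5.67×10⁻⁸·74.20) = 2.679×10⁹ K⁴.
T = (2.679×10⁹)^(1/4).

T ≈ 228 K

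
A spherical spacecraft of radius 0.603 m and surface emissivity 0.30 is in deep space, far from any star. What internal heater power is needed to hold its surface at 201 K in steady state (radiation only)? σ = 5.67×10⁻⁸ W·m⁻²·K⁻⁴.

P ≈ 127 W

P = εσ·4πr²·T⁴.
4πr² = 4.569 m²; T⁴ = 1.632×10⁹ K⁴.
P = 0.30·5.67×10⁻⁸·4.569·1.632×10⁹.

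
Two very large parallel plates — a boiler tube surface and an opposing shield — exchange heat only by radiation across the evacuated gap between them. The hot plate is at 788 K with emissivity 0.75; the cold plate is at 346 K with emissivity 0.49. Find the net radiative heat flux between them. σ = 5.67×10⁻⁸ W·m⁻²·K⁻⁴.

For two infinite grey parallel plates, q = σ(T₁⁴ − T₂⁴)/(1/ε₁ + 1/ε₂ − 1).
T₁⁴ − T₂⁴ = 3.856×10¹¹ − 1.433×10¹⁰ = 3.712×10¹¹ K⁴.
1/ε₁ + 1/ε₂ − 1 = 1.333 + 2.041 − 1 = 2.374.
q = 5.67×10⁻⁸ × 3.712×10¹¹ / 2.374.

q ≈ 8870 W/m²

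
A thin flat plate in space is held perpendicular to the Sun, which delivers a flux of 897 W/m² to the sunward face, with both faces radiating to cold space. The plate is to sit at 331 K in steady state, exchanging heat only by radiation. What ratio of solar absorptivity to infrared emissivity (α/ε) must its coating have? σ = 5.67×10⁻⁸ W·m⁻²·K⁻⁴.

Balance: αS·A = εσ·2A·T⁴ ⇒ α/ε = 2σT⁴/S.
α/ε = 2·5.67×10⁻⁸·(331)⁴/897 = 2·5.67×10⁻⁸·1.200×10¹⁰/897.

α/ε ≈ 1.52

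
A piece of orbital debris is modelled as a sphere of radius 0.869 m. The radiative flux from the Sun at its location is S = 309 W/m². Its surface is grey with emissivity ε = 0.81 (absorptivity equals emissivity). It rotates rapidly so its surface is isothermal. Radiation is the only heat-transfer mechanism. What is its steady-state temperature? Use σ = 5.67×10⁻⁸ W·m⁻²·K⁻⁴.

At equilibrium, absorbed power = emitted power.
Absorbing cross-section = πr² = 2.372 m²; emitting surface = 4πr² = 9.490 m² (ratio 4).
εS·A_cross = εσ·A_surf·T⁴  ⇒  T⁴ = S/(4σ)   (ε cancels).
T⁴ = 309/(4·5.67×10⁻⁸) = 1.362×10⁹ K⁴.
T = (1.362×10⁹)^(1/4).

T ≈ 192 K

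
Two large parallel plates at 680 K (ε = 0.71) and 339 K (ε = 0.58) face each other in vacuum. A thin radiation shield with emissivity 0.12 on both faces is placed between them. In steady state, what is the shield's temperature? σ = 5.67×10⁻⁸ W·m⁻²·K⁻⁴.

T_s ≈ 583 K

In steady state the net flux on the hot side equals that on the cold side.
σ(T₁⁴−T_s⁴)/D₁ = σ(T_s⁴−T₂⁴)/D₂, with D₁ = 1/ε₁+1/ε_s−1 = 8.742, D₂ = 1/ε_s+1/ε₂−1 = 9.057.
Solve for T_s⁴: T_s⁴ = (D₂·T₁⁴ + D₁·T₂⁴)/(D₁+D₂) = 1.153×10¹¹ K⁴.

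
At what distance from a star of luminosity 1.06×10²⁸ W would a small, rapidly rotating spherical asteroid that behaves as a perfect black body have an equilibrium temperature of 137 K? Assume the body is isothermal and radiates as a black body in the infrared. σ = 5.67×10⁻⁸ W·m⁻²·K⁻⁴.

For an isothermal black-emitting sphere, (1−a)S·πr² = σ·4πr²·T⁴ ⇒ S = 4σT⁴/(1−a).
S = 4·5.67×10⁻⁸·(137)⁴/1.00 = 79.90 W/m².
Flux falls as S = L/(4πd²), so d = √(L/(4πS)) = √(1.06×10²⁸/(4π·79.90)).

d ≈ 3.25×10¹² m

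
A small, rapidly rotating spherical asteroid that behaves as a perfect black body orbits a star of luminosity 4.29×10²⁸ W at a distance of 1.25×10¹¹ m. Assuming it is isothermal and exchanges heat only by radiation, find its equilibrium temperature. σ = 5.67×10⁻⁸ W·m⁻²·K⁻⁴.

First find the stellar flux at distance d: S = L/(4πd²) = 4.29×10²⁸/(4π·(1.25×10¹¹)²) = 2.185×10⁵ W/m².
For an isothermal sphere, absorbed (1−a)S·πr² = emitted σ·4πr²·T⁴, so T⁴ = (1−a)S/(4σ).
T⁴ = 1.00·2.185×10⁵/(4·5.67×10⁻⁸) = 9.634×10¹¹ K⁴.

T ≈ 991 K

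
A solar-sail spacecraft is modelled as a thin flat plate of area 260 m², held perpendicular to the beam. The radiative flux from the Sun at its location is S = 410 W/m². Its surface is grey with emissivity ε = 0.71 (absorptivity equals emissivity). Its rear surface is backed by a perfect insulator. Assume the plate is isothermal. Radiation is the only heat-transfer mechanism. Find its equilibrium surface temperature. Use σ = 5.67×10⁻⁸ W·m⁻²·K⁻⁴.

T ≈ 292 K

At equilibrium, absorbed power = emitted power.
Absorbing cross-section = A = 260.0 m²; emitting surface = A = 260.0 m² (ratio 1).
εS·A_cross = εσ·A_surf·T⁴  ⇒  T⁴ = S/(1σ)   (ε cancels).
T⁴ = 410/(1·5.67×10⁻⁸) = 7.231×10⁹ K⁴.
T = (7.231×10⁹)^(1/4).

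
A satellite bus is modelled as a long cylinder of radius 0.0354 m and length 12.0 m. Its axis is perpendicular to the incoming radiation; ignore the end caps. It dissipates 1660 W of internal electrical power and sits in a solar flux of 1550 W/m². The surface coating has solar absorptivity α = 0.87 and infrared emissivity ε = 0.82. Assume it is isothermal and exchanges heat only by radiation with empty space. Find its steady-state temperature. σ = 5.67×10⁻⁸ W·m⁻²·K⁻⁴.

At steady state, absorbed solar power + internal power = radiated power.
Absorbed: α·S·A_cross = 0.87·1550·0.8496 = 1146 W (cross-section 2rL).
Total input = 1146 + 1660 = 2806 W.
Radiated: εσ·A_surf·T⁴ with A_surf = 2πrL = 2.669 m².
T⁴ = 2806/(0.82·5.67×10⁻⁸·2.669) = 2.261×10¹⁰ K⁴.

T ≈ 388 K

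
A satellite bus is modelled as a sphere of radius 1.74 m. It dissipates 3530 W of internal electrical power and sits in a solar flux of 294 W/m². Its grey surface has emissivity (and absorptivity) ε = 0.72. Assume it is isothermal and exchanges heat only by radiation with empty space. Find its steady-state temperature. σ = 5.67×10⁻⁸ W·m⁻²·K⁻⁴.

T ≈ 244 K

At steady state, absorbed solar power + internal power = radiated power.
Absorbed: α·S·A_cross = 0.72·294·9.511 = 2013 W (cross-section πr²).
Total input = 2013 + 3530 = 5543 W.
Radiated: εσ·A_surf·T⁴ with A_surf = 4πr² = 38.05 m².
T⁴ = 5543/(0.72·5.67×10⁻⁸·38.05) = 3.569×10⁹ K⁴.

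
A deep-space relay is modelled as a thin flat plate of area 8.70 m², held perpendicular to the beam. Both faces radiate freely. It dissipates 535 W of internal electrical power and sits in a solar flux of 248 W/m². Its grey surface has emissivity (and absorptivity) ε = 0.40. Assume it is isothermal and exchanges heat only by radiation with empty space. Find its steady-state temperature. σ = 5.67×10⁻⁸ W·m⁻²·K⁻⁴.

At steady state, absorbed solar power + internal power = radiated power.
Absorbed: α·S·A_cross = 0.40·248·8.700 = 863.0 W (cross-section A).
Total input = 863.0 + 535 = 1398 W.
Radiated: εσ·A_surf·T⁴ with A_surf = 2A = 17.40 m².
T⁴ = 1398/(0.40·5.67×10⁻⁸·17.40) = 3.543×10⁹ K⁴.

T ≈ 244 K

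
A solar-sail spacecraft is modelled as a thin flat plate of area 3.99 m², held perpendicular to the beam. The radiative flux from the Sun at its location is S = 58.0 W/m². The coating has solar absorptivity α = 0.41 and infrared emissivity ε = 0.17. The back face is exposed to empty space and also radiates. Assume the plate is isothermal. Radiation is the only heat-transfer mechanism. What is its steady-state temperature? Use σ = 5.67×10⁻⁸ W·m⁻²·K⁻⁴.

At equilibrium, absorbed power = emitted power.
Absorbing cross-section = A = 3.990 m²; emitting surface = 2A = 7.980 m² (ratio 2).
αS·A_cross = εσ·A_surf·T⁴  ⇒  T⁴ = αS/(ε·2σ).
T⁴ = 0.410·58.0/(0.17·2·5.67×10⁻⁸) = 1.234×10⁹ K⁴.
T = (1.234×10⁹)^(1/4).

T ≈ 187 K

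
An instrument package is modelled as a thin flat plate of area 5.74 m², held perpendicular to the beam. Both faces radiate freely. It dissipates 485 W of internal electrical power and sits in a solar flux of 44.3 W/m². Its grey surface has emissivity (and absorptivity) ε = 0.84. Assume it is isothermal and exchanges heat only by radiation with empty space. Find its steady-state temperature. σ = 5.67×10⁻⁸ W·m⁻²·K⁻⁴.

T ≈ 189 K

At steady state, absorbed solar power + internal power = radiated power.
Absorbed: α·S·A_cross = 0.84·44.3·5.740 = 213.6 W (cross-section A).
Total input = 213.6 + 485 = 698.6 W.
Radiated: εσ·A_surf·T⁴ with A_surf = 2A = 11.48 m².
T⁴ = 698.6/(0.84·5.67×10⁻⁸·11.48) = 1.278×10⁹ K⁴.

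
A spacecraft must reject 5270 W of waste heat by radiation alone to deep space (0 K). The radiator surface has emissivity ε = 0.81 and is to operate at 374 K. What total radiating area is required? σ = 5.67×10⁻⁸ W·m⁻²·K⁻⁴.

P = εσA T⁴ ⇒ A = P/(εσT⁴).
T⁴ = 1.957×10¹⁰ K⁴.
A = 5270/(0.81 × 5.67×10⁻⁸ × 1.957×10¹⁰).

A ≈ 5.86 m²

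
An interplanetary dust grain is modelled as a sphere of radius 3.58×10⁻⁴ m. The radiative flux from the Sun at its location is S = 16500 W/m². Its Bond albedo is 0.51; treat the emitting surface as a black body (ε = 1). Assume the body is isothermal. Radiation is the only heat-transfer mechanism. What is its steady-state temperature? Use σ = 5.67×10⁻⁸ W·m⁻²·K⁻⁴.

At equilibrium, absorbed power = emitted power.
Absorbing cross-section = πr² = 4.026×10⁻⁷ m²; emitting surface = 4πr² = 1.611×10⁻⁶ m² (ratio 4).
(1−a)S·A_cross = εσ·A_surf·T⁴  ⇒  T⁴ = (1−a)S/(4σ).
T⁴ = 0.490·16500/(4·5.67×10⁻⁸) = 3.565×10¹⁰ K⁴.
T = (3.565×10¹⁰)^(1/4).

T ≈ 435 K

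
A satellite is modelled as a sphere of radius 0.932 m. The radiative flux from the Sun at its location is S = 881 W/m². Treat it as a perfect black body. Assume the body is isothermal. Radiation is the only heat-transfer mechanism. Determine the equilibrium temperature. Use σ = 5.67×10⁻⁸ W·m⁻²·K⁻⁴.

At equilibrium, absorbed power = emitted power.
Absorbing cross-section = πr² = 2.729 m²; emitting surface = 4πr² = 10.92 m² (ratio 4).
S·A_cross = εσ·A_surf·T⁴  ⇒  T⁴ = S/(4σ).
T⁴ = 1.00·881/(4·5.67×10⁻⁸) = 3.884×10⁹ K⁴.
T = (3.884×10⁹)^(1/4).

T ≈ 250 K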